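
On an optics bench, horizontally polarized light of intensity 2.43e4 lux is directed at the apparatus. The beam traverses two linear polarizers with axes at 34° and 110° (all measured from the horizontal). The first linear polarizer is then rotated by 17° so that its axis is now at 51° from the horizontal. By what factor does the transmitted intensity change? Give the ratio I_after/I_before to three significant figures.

I_new/I_old ≈ 2.61

Before rotation:
I₁ = I₀ cos²(34° − 0°) = I₀ cos²(34°) = 0.6873 I₀.
I₂ = I₁ cos²(110° − 34°) = 0.6873 I₀ · cos²(76°) = 0.04023 I₀.
After rotation:
I₁ = I₀ cos²(51° − 0°) = I₀ cos²(51°) = 0.396 I₀.
I₂ = I₁ cos²(110° − 51°) = 0.396 I₀ · cos²(59°) = 0.1051 I₀.
Ratio = 0.1051 / 0.04023 = 2.612.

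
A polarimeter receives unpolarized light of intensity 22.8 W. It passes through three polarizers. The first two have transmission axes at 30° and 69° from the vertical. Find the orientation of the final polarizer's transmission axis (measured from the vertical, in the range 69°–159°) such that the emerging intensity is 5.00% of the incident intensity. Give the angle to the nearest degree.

Unpolarized light through the first polarizer → I₁ = ½ I₀, now polarized at 30°.
I₂ = I₁ cos²(69° − 30°) = 0.5 I₀ · cos²(39°) = 0.302 I₀.
Need I₃/I₀ = 0.05, so cos²(θ − 69°) = 0.05 / 0.302 = 0.1656.
θ − 69° = arccos(√0.1656) = 66.0°, giving θ ≈ 69 + 66.0 = 135.0°.

θ ≈ 135°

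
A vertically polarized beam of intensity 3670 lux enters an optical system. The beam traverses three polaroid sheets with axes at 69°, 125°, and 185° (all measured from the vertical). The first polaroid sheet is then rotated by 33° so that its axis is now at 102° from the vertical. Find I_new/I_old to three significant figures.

I_new/I_old ≈ 0.912

Before rotation:
By Malus's law, I₁ = I₀ cos²(69° − 0°) = I₀ cos²(69°) = 0.1284 I₀.
I₂ = I₁ cos²(125° − 69°) = 0.1284 I₀ · cos²(56°) = 0.04016 I₀.
I₃ = I₂ cos²(185° − 125°) = 0.04016 I₀ · cos²(60°) = 0.01004 I₀.
After rotation:
I₁ = I₀ cos²(102° − 0°) = I₀ cos²(78°) = 0.04323 I₀.
I₂ = I₁ cos²(125° − 102°) = 0.04323 I₀ · cos²(23°) = 0.03663 I₀.
I₃ = I₂ cos²(185° − 125°) = 0.03663 I₀ · cos²(60°) = 0.009157 I₀.
Ratio = 0.009157 / 0.01004 = 0.9121.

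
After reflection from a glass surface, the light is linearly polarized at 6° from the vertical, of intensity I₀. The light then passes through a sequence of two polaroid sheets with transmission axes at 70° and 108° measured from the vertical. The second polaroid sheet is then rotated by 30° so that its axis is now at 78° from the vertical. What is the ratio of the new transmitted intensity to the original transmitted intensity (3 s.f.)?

I_new/I_old ≈ 1.58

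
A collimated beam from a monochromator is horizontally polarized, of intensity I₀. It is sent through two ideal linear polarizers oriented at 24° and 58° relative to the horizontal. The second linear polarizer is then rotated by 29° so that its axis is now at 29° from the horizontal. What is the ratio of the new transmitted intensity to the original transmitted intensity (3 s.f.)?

Before rotation:
I₁ = I₀ cos²(24° − 0°) = I₀ cos²(24°) = 0.8346 I₀.
I₂ = I₁ cos²(58° − 24°) = 0.8346 I₀ · cos²(34°) = 0.5736 I₀.
After rotation:
I₁ = I₀ cos²(24° − 0°) = I₀ cos²(24°) = 0.8346 I₀.
I₂ = I₁ cos²(29° − 24°) = 0.8346 I₀ · cos²(5°) = 0.8282 I₀.
Ratio = 0.8282 / 0.5736 = 1.444.

I_new/I_old ≈ 1.44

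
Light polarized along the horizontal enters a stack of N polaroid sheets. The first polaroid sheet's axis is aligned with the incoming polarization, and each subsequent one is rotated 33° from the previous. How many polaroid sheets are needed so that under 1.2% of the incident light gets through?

N = 14

First polarizer is aligned with the polarization: full transmission.
Each further stage multiplies by cos²(33°) = 0.7034.
After N polarizers: T = 0.7034^(N−1). Require T < 0.012 ⇒ N−1 > ln(0.012)/ln(0.7034) = 12.57, so N−1 ≥ 13 and N = 14.
Check: N=14 gives T = 0.01031 < 0.012; N=13 gives T = 0.01466.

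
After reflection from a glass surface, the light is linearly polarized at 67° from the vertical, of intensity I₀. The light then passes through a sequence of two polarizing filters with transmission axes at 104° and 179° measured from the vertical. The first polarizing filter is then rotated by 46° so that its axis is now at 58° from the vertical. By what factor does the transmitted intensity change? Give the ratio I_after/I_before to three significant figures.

I_new/I_old ≈ 6.06

Before rotation:
By Malus's law, I₁ = I₀ cos²(104° − 67°) = I₀ cos²(37°) = 0.6378 I₀.
I₂ = I₁ cos²(179° − 104°) = 0.6378 I₀ · cos²(75°) = 0.04273 I₀.
After rotation:
I₁ = I₀ cos²(58° − 67°) = I₀ cos²(9°) = 0.9755 I₀.
Angle between axes 1 and 2: 59°. I₂ = 0.9755 I₀ · cos²(59°) = 0.2588 I₀.
Ratio = 0.2588 / 0.04273 = 6.057.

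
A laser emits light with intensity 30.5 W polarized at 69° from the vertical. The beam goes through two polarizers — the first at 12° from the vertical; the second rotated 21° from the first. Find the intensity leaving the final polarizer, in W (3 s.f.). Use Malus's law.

I ≈ 7.89 W

By Malus's law, I₁ = 30.5 W · cos²(57°) = 9.047 W.
I₂ = I₁ · cos²(21°) = 9.047 · 0.8716 = 7.885 W.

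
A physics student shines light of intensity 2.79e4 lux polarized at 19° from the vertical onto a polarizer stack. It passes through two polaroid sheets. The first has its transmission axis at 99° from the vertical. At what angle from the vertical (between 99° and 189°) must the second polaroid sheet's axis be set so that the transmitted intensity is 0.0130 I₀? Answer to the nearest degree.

I₁ = I₀ cos²(99° − 19°) = I₀ cos²(80°) = 0.03015 I₀.
Need I₂/I₀ = 0.013, so cos²(θ − 99°) = 0.013 / 0.03015 = 0.4311.
θ − 99° = arccos(√0.4311) = 49.0°, giving θ ≈ 99 + 49.0 = 148.0°.

θ ≈ 148°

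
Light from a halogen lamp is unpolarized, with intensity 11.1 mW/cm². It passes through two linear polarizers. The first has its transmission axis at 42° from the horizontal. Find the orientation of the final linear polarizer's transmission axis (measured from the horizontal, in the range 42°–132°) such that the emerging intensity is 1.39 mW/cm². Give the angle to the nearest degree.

Unpolarized light through the first polarizer → I₁ = ½ I₀, now polarized at 42°.
Target fraction: 1.39 / 11.1 mW/cm² = 0.1252 of I₀.
Need I₂/I₀ = 0.1252, so cos²(θ − 42°) = 0.1252 / 0.5 = 0.2505.
θ − 42° = arccos(√0.2505) = 60.0°, giving θ ≈ 42 + 60.0 = 102.0°.

θ ≈ 102°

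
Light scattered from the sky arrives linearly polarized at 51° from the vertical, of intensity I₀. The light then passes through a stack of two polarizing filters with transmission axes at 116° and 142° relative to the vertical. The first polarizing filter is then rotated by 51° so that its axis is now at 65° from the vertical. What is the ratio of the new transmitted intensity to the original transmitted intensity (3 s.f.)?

Before rotation:
I₁ = I₀ cos²(116° − 51°) = I₀ cos²(65°) = 0.1786 I₀.
I₂ = I₁ cos²(142° − 116°) = 0.1786 I₀ · cos²(26°) = 0.1443 I₀.
After rotation:
I₁ = I₀ cos²(65° − 51°) = I₀ cos²(14°) = 0.9415 I₀.
I₂ = I₁ cos²(142° − 65°) = 0.9415 I₀ · cos²(77°) = 0.04764 I₀.
Ratio = 0.04764 / 0.1443 = 0.3302.

I_new/I_old ≈ 0.330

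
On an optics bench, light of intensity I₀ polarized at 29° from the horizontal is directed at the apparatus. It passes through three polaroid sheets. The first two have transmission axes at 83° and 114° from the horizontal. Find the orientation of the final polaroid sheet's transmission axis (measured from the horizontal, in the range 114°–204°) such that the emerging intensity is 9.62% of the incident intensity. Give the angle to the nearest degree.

θ ≈ 166°

By Malus's law, I₁ = I₀ cos²(83° − 29°) = I₀ cos²(54°) = 0.3455 I₀.
I₂ = I₁ cos²(114° − 83°) = 0.3455 I₀ · cos²(31°) = 0.2538 I₀.
Need I₃/I₀ = 0.0962, so cos²(θ − 114°) = 0.0962 / 0.2538 = 0.379.
θ − 114° = arccos(√0.379) = 52.0°, giving θ ≈ 114 + 52.0 = 166.0°.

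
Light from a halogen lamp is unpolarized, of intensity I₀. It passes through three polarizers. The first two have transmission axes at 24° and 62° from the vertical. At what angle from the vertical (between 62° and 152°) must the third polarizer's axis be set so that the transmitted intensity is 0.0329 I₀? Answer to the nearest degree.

Unpolarized light through the first polarizer → I₁ = ½ I₀, now polarized at 24°.
I₂ = I₁ cos²(62° − 24°) = 0.5 I₀ · cos²(38°) = 0.3105 I₀.
Need I₃/I₀ = 0.0329, so cos²(θ − 62°) = 0.0329 / 0.3105 = 0.106.
θ − 62° = arccos(√0.106) = 71.0°, giving θ ≈ 62 + 71.0 = 133.0°.

θ ≈ 133°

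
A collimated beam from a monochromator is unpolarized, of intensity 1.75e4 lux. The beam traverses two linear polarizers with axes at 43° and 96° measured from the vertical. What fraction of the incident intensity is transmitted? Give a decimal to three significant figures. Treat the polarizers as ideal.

Unpolarized light through the first polarizer → I₁ = 1.75e4 lux/2 = 8750 lux, polarized at 43°.
I₂ = I₁ · cos²(53°) = 8750 · 0.3622 = 3169 lux.
Transmitted fraction = 0.1811.

I/I₀ ≈ 0.181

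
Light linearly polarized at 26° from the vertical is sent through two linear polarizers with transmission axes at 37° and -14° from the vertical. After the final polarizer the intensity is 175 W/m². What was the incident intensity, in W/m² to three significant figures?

I₀ ≈ 459 W/m²

I₁ = I₀ cos²(37° − 26°) = I₀ cos²(11°) = 0.9636 I₀.
I₂ = I₁ cos²(-14° − 37°) = 0.9636 I₀ · cos²(51°) = 0.3816 I₀.
So 175 W/m² = 0.3816 I₀, giving I₀ = 175/0.3816 = 458.6 W/m².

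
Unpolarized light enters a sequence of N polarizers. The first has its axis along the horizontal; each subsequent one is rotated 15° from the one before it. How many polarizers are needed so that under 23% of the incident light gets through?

N = 13

First polarizer halves the unpolarized light: factor 1/2.
Each further stage multiplies by cos²(15°) = 0.933.
After N polarizers: T = 0.5·0.933^(N−1). Require T < 0.23 ⇒ N−1 > ln(0.23/0.5)/ln(0.933) = 11.20, so N−1 ≥ 12 and N = 13.
Check: N=13 gives T = 0.2176 < 0.23; N=12 gives T = 0.2332.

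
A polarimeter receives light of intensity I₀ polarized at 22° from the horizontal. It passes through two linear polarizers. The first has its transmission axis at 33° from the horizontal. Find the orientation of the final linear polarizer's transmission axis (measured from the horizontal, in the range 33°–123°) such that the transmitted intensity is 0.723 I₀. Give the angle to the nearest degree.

θ ≈ 63°

By Malus's law, I₁ = I₀ cos²(33° − 22°) = I₀ cos²(11°) = 0.9636 I₀.
Need I₂/I₀ = 0.723, so cos²(θ − 33°) = 0.723 / 0.9636 = 0.7503.
θ − 33° = arccos(√0.7503) = 30.0°, giving θ ≈ 33 + 30.0 = 63.0°.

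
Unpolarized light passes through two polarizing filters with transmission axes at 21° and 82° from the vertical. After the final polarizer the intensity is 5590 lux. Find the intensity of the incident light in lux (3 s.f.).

Unpolarized light through the first polarizer → I₁ = ½ I₀, now polarized at 21°.
I₂ = I₁ cos²(82° − 21°) = 0.5 I₀ · cos²(61°) = 0.1175 I₀.
So 5590 lux = 0.1175 I₀, giving I₀ = 5590/0.1175 = 4.757e+04 lux.

I₀ ≈ 4.76e4 lux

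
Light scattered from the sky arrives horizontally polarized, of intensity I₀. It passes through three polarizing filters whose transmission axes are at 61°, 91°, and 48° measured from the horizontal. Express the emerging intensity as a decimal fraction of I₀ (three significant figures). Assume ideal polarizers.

I₁ = I₀ cos²(61° − 0°) = I₀ cos²(61°) = 0.235 I₀.
I₂ = I₁ cos²(91° − 61°) = 0.235 I₀ · cos²(30°) = 0.1763 I₀.
I₃ = I₂ cos²(48° − 91°) = 0.1763 I₀ · cos²(43°) = 0.09429 I₀.
Transmitted fraction = 0.09429.

≈ 0.0943 I₀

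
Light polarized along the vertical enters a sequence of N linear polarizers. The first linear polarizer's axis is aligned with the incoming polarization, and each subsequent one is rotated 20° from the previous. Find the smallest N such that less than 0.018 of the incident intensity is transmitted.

N = 34

First polarizer is aligned with the polarization: full transmission.
Each further stage multiplies by cos²(20°) = 0.883.
After N polarizers: T = 0.883^(N−1). Require T < 0.018 ⇒ N−1 > ln(0.018)/ln(0.883) = 32.29, so N−1 ≥ 33 and N = 34.
Check: N=34 gives T = 0.01648 < 0.018; N=33 gives T = 0.01867.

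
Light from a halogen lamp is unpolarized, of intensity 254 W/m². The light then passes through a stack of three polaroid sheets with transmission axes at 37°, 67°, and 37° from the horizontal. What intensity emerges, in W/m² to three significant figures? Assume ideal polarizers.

I ≈ 71.4 W/m²

Unpolarized light through the first polarizer → I₁ = 254 W/m²/2 = 127 W/m², polarized at 37°.
I₂ = I₁ · cos²(30°) = 127 · 0.75 = 95.25 W/m².
I₃ = I₂ · cos²(30°) = 95.25 · 0.75 = 71.44 W/m².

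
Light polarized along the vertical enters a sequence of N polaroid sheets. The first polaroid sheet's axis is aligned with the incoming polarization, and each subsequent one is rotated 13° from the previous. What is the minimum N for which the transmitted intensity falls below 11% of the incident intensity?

N = 44

First polarizer is aligned with the polarization: full transmission.
Each further stage multiplies by cos²(13°) = 0.9494.
After N polarizers: T = 0.9494^(N−1). Require T < 0.11 ⇒ N−1 > ln(0.11)/ln(0.9494) = 42.51, so N−1 ≥ 43 and N = 44.
Check: N=44 gives T = 0.1072 < 0.11; N=43 gives T = 0.1129.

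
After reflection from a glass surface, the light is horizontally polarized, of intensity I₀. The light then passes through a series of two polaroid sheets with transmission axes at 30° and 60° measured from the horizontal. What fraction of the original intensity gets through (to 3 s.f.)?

≈ 0.563 I₀

I₁ = I₀ cos²(30° − 0°) = I₀ cos²(30°) = 0.75 I₀.
I₂ = I₁ cos²(60° − 30°) = 0.75 I₀ · cos²(30°) = 0.5625 I₀.
Transmitted fraction = 0.5625.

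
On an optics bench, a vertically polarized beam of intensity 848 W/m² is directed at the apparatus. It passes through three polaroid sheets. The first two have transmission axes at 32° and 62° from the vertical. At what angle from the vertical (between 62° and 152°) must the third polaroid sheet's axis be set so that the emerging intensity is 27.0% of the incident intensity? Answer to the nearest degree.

I₁ = I₀ cos²(32° − 0°) = I₀ cos²(32°) = 0.7192 I₀.
I₂ = I₁ cos²(62° − 32°) = 0.7192 I₀ · cos²(30°) = 0.5394 I₀.
Need I₃/I₀ = 0.27, so cos²(θ − 62°) = 0.27 / 0.5394 = 0.5006.
θ − 62° = arccos(√0.5006) = 45.0°, giving θ ≈ 62 + 45.0 = 107.0°.

θ ≈ 107°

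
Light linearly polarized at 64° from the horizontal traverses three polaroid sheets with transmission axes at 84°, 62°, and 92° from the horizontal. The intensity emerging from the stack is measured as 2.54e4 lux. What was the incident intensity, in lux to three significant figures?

I₀ ≈ 4.46e4 lux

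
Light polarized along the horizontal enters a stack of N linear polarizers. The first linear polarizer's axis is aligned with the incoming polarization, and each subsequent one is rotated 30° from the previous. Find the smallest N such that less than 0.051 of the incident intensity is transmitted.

N = 12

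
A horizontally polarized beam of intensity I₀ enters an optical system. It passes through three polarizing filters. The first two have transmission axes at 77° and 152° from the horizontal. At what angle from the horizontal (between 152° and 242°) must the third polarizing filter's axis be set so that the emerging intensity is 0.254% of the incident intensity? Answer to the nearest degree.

θ ≈ 182°

I₁ = I₀ cos²(77° − 0°) = I₀ cos²(77°) = 0.0506 I₀.
I₂ = I₁ cos²(152° − 77°) = 0.0506 I₀ · cos²(75°) = 0.00339 I₀.
Need I₃/I₀ = 0.00254, so cos²(θ − 152°) = 0.00254 / 0.00339 = 0.7493.
θ − 152° = arccos(√0.7493) = 30.0°, giving θ ≈ 152 + 30.0 = 182.0°.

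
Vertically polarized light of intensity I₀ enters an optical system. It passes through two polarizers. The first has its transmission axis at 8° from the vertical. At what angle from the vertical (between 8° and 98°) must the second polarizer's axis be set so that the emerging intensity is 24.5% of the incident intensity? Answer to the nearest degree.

θ ≈ 68°

I₁ = I₀ cos²(8° − 0°) = I₀ cos²(8°) = 0.9806 I₀.
Need I₂/I₀ = 0.245, so cos²(θ − 8°) = 0.245 / 0.9806 = 0.2498.
θ − 8° = arccos(√0.2498) = 60.0°, giving θ ≈ 8 + 60.0 = 68.0°.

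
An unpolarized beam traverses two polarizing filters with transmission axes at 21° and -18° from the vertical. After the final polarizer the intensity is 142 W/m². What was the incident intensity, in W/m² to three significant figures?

Unpolarized light through the first polarizer → I₁ = ½ I₀, now polarized at 21°.
I₂ = I₁ cos²(-18° − 21°) = 0.5 I₀ · cos²(39°) = 0.302 I₀.
So 142 W/m² = 0.302 I₀, giving I₀ = 142/0.302 = 470.2 W/m².

I₀ ≈ 470 W/m²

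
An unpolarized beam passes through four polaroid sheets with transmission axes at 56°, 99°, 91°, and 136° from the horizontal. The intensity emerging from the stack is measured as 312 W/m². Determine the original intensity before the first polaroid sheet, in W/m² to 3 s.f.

Unpolarized light through the first polarizer → I₁ = ½ I₀, now polarized at 56°.
I₂ = I₁ cos²(99° − 56°) = 0.5 I₀ · cos²(43°) = 0.2674 I₀.
I₃ = I₂ cos²(91° − 99°) = 0.2674 I₀ · cos²(8°) = 0.2623 I₀.
I₄ = I₃ cos²(136° − 91°) = 0.2623 I₀ · cos²(45°) = 0.1311 I₀.
So 312 W/m² = 0.1311 I₀, giving I₀ = 312/0.1311 = 2379 W/m².

I₀ ≈ 2380 W/m²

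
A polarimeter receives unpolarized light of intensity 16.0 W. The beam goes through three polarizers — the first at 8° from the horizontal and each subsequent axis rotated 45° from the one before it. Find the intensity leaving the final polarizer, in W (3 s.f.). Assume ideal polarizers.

I ≈ 2.00 W

Unpolarized light through the first polarizer → I₁ = 16.0 W/2 = 8 W, polarized at 8°.
I₂ = I₁ · cos²(45°) = 8 · 0.5 = 4 W.
I₃ = I₂ · cos²(45°) = 4 · 0.5 = 2 W.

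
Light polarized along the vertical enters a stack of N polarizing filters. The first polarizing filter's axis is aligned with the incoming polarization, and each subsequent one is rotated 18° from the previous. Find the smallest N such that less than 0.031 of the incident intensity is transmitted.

First polarizer is aligned with the polarization: full transmission.
Each further stage multiplies by cos²(18°) = 0.9045.
After N polarizers: T = 0.9045^(N−1). Require T < 0.031 ⇒ N−1 > ln(0.031)/ln(0.9045) = 34.61, so N−1 ≥ 35 and N = 36.
Check: N=36 gives T = 0.02982 < 0.031; N=35 gives T = 0.03296.

N = 36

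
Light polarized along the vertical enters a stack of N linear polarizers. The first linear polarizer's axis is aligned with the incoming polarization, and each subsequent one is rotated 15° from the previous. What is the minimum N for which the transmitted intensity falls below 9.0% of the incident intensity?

N = 36

First polarizer is aligned with the polarization: full transmission.
Each further stage multiplies by cos²(15°) = 0.933.
After N polarizers: T = 0.933^(N−1). Require T < 0.090 ⇒ N−1 > ln(0.090)/ln(0.933) = 34.73, so N−1 ≥ 35 and N = 36.
Check: N=36 gives T = 0.08832 < 0.090; N=35 gives T = 0.09466.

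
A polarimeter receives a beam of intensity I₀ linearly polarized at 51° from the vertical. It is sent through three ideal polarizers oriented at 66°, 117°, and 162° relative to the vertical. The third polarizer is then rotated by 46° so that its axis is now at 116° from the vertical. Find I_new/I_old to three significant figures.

I_new/I_old ≈ 2.00

Before rotation:
I₁ = I₀ cos²(66° − 51°) = I₀ cos²(15°) = 0.933 I₀.
I₂ = I₁ cos²(117° − 66°) = 0.933 I₀ · cos²(51°) = 0.3695 I₀.
I₃ = I₂ cos²(162° − 117°) = 0.3695 I₀ · cos²(45°) = 0.1848 I₀.
After rotation:
I₁ = I₀ cos²(66° − 51°) = I₀ cos²(15°) = 0.933 I₀.
I₂ = I₁ cos²(117° − 66°) = 0.933 I₀ · cos²(51°) = 0.3695 I₀.
I₃ = I₂ cos²(116° − 117°) = 0.3695 I₀ · cos²(1°) = 0.3694 I₀.
Ratio = 0.3694 / 0.1848 = 1.999.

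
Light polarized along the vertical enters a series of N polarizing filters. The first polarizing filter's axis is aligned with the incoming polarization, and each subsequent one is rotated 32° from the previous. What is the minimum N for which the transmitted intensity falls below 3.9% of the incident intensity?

N = 11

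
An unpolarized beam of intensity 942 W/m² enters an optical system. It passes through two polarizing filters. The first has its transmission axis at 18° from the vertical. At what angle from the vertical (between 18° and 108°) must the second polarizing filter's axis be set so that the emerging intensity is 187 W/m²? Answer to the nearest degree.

θ ≈ 69°

Unpolarized light through the first polarizer → I₁ = ½ I₀, now polarized at 18°.
Target fraction: 187 / 942 W/m² = 0.1985 of I₀.
Need I₂/I₀ = 0.1985, so cos²(θ − 18°) = 0.1985 / 0.5 = 0.397.
θ − 18° = arccos(√0.397) = 50.9°, giving θ ≈ 18 + 50.9 = 68.9°.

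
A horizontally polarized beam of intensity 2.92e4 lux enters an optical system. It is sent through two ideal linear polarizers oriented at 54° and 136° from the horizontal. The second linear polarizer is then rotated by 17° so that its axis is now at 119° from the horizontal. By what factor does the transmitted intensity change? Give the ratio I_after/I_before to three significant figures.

I_new/I_old ≈ 9.22

Before rotation:
I₁ = I₀ cos²(54° − 0°) = I₀ cos²(54°) = 0.3455 I₀.
I₂ = I₁ cos²(136° − 54°) = 0.3455 I₀ · cos²(82°) = 0.006692 I₀.
After rotation:
I₁ = I₀ cos²(54° − 0°) = I₀ cos²(54°) = 0.3455 I₀.
I₂ = I₁ cos²(119° − 54°) = 0.3455 I₀ · cos²(65°) = 0.06171 I₀.
Ratio = 0.06171 / 0.006692 = 9.221.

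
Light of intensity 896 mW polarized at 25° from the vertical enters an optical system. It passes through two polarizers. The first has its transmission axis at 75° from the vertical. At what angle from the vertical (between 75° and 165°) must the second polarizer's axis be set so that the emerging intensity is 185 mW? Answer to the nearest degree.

θ ≈ 120°

I₁ = I₀ cos²(75° − 25°) = I₀ cos²(50°) = 0.4132 I₀.
Target fraction: 185 / 896 mW = 0.2065 of I₀.
Need I₂/I₀ = 0.2065, so cos²(θ − 75°) = 0.2065 / 0.4132 = 0.4997.
θ − 75° = arccos(√0.4997) = 45.0°, giving θ ≈ 75 + 45.0 = 120.0°.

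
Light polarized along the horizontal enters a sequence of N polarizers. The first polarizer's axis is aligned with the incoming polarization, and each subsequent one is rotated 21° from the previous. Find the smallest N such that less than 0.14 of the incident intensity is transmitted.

First polarizer is aligned with the polarization: full transmission.
Each further stage multiplies by cos²(21°) = 0.8716.
After N polarizers: T = 0.8716^(N−1). Require T < 0.14 ⇒ N−1 > ln(0.14)/ln(0.8716) = 14.30, so N−1 ≥ 15 and N = 16.
Check: N=16 gives T = 0.1272 < 0.14; N=15 gives T = 0.146.

N = 16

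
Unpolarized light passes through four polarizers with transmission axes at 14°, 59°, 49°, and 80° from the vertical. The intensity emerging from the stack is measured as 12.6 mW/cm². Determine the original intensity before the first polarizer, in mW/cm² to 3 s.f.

Unpolarized light through the first polarizer → I₁ = ½ I₀, now polarized at 14°.
I₂ = I₁ cos²(59° − 14°) = 0.5 I₀ · cos²(45°) = 0.25 I₀.
I₃ = I₂ cos²(49° − 59°) = 0.25 I₀ · cos²(10°) = 0.2425 I₀.
I₄ = I₃ cos²(80° − 49°) = 0.2425 I₀ · cos²(31°) = 0.1781 I₀.
So 12.6 mW/cm² = 0.1781 I₀, giving I₀ = 12.6/0.1781 = 70.73 mW/cm².

I₀ ≈ 70.7 mW/cm²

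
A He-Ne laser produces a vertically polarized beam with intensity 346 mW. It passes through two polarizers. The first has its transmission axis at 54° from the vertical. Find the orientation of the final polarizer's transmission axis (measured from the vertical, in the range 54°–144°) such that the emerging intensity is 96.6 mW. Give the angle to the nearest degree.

θ ≈ 80°

By Malus's law, I₁ = I₀ cos²(54° − 0°) = I₀ cos²(54°) = 0.3455 I₀.
Target fraction: 96.6 / 346 mW = 0.2792 of I₀.
Need I₂/I₀ = 0.2792, so cos²(θ − 54°) = 0.2792 / 0.3455 = 0.8081.
θ − 54° = arccos(√0.8081) = 26.0°, giving θ ≈ 54 + 26.0 = 80.0°.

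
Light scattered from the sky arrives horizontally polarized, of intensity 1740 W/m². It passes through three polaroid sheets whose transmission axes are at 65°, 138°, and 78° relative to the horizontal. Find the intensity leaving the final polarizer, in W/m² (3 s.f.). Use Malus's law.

I ≈ 6.64 W/m²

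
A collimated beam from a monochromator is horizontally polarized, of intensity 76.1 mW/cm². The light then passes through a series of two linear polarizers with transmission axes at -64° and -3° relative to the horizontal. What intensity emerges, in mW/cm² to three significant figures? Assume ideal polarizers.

I ≈ 3.44 mW/cm²

I₁ = 76.1 mW/cm² · cos²(64°) = 14.62 mW/cm².
I₂ = I₁ · cos²(61°) = 14.62 · 0.235 = 3.437 mW/cm².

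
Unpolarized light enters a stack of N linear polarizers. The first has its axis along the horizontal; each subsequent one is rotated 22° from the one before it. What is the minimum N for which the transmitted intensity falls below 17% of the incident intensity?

N = 9

First polarizer halves the unpolarized light: factor 1/2.
Each further stage multiplies by cos²(22°) = 0.8597.
After N polarizers: T = 0.5·0.8597^(N−1). Require T < 0.17 ⇒ N−1 > ln(0.17/0.5)/ln(0.8597) = 7.13, so N−1 ≥ 8 and N = 9.
Check: N=9 gives T = 0.1492 < 0.17; N=8 gives T = 0.1735.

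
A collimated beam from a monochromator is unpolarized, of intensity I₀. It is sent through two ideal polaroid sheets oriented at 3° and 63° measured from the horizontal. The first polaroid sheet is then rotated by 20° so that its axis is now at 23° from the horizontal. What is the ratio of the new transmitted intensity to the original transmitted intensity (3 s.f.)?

I_new/I_old ≈ 2.35

Before rotation:
Unpolarized light through the first polarizer → I₁ = ½ I₀, now polarized at 3°.
I₂ = I₁ cos²(63° − 3°) = 0.5 I₀ · cos²(60°) = 0.125 I₀.
After rotation:
Unpolarized light through the first polarizer → I₁ = ½ I₀, now polarized at 23°.
I₂ = I₁ cos²(63° − 23°) = 0.5 I₀ · cos²(40°) = 0.2934 I₀.
Ratio = 0.2934 / 0.125 = 2.347.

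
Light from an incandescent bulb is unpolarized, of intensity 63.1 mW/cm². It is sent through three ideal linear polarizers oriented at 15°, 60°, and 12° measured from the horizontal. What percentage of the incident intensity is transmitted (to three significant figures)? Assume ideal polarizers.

≈ 11.2%

Unpolarized light through the first polarizer → I₁ = 63.1 mW/cm²/2 = 31.55 mW/cm², polarized at 15°.
I₂ = I₁ · cos²(45°) = 31.55 · 0.5 = 15.78 mW/cm².
I₃ = I₂ · cos²(48°) = 15.78 · 0.4477 = 7.063 mW/cm².
That is 11.19% of the incident intensity.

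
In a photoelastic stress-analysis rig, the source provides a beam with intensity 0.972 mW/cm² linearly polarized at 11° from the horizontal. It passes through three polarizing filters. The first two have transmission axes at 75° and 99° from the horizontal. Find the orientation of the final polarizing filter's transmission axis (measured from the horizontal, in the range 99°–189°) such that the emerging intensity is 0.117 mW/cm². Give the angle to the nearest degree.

I₁ = I₀ cos²(75° − 11°) = I₀ cos²(64°) = 0.1922 I₀.
I₂ = I₁ cos²(99° − 75°) = 0.1922 I₀ · cos²(24°) = 0.1604 I₀.
Target fraction: 0.117 / 0.972 mW/cm² = 0.1204 of I₀.
Need I₃/I₀ = 0.1204, so cos²(θ − 99°) = 0.1204 / 0.1604 = 0.7505.
θ − 99° = arccos(√0.7505) = 30.0°, giving θ ≈ 99 + 30.0 = 129.0°.

θ ≈ 129°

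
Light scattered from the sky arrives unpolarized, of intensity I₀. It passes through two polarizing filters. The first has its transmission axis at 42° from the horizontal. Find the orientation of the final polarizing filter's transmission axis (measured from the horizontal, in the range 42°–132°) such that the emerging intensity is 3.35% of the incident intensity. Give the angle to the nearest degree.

Unpolarized light through the first polarizer → I₁ = ½ I₀, now polarized at 42°.
Need I₂/I₀ = 0.0335, so cos²(θ − 42°) = 0.0335 / 0.5 = 0.067.
θ − 42° = arccos(√0.067) = 75.0°, giving θ ≈ 42 + 75.0 = 117.0°.

θ ≈ 117°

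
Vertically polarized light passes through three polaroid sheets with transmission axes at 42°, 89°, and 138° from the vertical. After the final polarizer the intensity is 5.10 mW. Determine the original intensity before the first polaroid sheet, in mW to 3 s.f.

I₁ = I₀ cos²(42° − 0°) = I₀ cos²(42°) = 0.5523 I₀.
I₂ = I₁ cos²(89° − 42°) = 0.5523 I₀ · cos²(47°) = 0.2569 I₀.
I₃ = I₂ cos²(138° − 89°) = 0.2569 I₀ · cos²(49°) = 0.1106 I₀.
So 5.10 mW = 0.1106 I₀, giving I₀ = 5.10/0.1106 = 46.13 mW.

I₀ ≈ 46.1 mW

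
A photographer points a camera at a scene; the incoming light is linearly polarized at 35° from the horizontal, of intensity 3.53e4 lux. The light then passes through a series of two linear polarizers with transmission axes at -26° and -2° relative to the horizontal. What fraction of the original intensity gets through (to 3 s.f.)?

I/I₀ ≈ 0.196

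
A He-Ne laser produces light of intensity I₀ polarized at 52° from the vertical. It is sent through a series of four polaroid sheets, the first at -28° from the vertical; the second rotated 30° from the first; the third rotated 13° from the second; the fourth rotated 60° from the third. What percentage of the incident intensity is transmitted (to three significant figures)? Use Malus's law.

By Malus's law, I₁ = I₀ cos²(-28° − 52°) = I₀ cos²(80°) = 0.03015 I₀.
I₂ = I₁ cos²(30°) = 0.03015 · 0.75 I₀ = 0.02262 I₀.
I₃ = I₂ cos²(13°) = 0.02262 · 0.9494 I₀ = 0.02147 I₀.
I₄ = I₃ cos²(60°) = 0.02147 · 0.25 I₀ = 0.005368 I₀.
That is 0.5368% of the incident intensity.

≈ 0.537%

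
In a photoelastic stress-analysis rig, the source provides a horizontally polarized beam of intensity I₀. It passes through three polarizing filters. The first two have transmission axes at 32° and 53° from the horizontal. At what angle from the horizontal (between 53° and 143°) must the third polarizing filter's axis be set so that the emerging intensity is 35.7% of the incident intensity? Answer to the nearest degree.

I₁ = I₀ cos²(32° − 0°) = I₀ cos²(32°) = 0.7192 I₀.
I₂ = I₁ cos²(53° − 32°) = 0.7192 I₀ · cos²(21°) = 0.6268 I₀.
Need I₃/I₀ = 0.357, so cos²(θ − 53°) = 0.357 / 0.6268 = 0.5695.
θ − 53° = arccos(√0.5695) = 41.0°, giving θ ≈ 53 + 41.0 = 94.0°.

θ ≈ 94°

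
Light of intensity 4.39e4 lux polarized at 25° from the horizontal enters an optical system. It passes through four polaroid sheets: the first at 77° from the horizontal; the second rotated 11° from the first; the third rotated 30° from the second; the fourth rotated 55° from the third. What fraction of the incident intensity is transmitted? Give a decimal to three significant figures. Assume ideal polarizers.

By Malus's law, I₁ = 4.39e4 lux · cos²(52°) = 1.664e+04 lux.
I₂ = I₁ · cos²(11°) = 1.664e+04 · 0.9636 = 1.603e+04 lux.
I₃ = I₂ · cos²(30°) = 1.603e+04 · 0.75 = 1.203e+04 lux.
I₄ = I₃ · cos²(55°) = 1.203e+04 · 0.329 = 3956 lux.
Transmitted fraction = 0.09012.

I/I₀ ≈ 0.0901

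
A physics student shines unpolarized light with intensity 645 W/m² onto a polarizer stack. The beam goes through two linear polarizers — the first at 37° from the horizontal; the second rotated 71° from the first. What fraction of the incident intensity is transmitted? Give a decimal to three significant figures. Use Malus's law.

Unpolarized light through the first polarizer → I₁ = 645 W/m²/2 = 322.5 W/m², polarized at 37°.
I₂ = I₁ · cos²(71°) = 322.5 · 0.106 = 34.18 W/m².
Transmitted fraction = 0.053.

I/I₀ ≈ 0.0530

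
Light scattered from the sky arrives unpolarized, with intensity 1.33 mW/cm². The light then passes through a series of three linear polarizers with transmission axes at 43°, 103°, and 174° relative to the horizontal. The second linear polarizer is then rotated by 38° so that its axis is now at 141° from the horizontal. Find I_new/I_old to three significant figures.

I_new/I_old ≈ 0.514

Before rotation:
Unpolarized light through the first polarizer → I₁ = ½ I₀, now polarized at 43°.
I₂ = I₁ cos²(103° − 43°) = 0.5 I₀ · cos²(60°) = 0.125 I₀.
I₃ = I₂ cos²(174° − 103°) = 0.125 I₀ · cos²(71°) = 0.01325 I₀.
After rotation:
Unpolarized light through the first polarizer → I₁ = ½ I₀, now polarized at 43°.
Angle between axes 1 and 2: 82°. I₂ = 0.5 I₀ · cos²(82°) = 0.009685 I₀.
I₃ = I₂ cos²(174° − 141°) = 0.009685 I₀ · cos²(33°) = 0.006812 I₀.
Ratio = 0.006812 / 0.01325 = 0.5141.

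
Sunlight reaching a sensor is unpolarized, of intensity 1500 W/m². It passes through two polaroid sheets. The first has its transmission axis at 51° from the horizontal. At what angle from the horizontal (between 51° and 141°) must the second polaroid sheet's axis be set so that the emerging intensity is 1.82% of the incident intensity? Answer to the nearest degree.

θ ≈ 130°

Unpolarized light through the first polarizer → I₁ = ½ I₀, now polarized at 51°.
Need I₂/I₀ = 0.0182, so cos²(θ − 51°) = 0.0182 / 0.5 = 0.0364.
θ − 51° = arccos(√0.0364) = 79.0°, giving θ ≈ 51 + 79.0 = 130.0°.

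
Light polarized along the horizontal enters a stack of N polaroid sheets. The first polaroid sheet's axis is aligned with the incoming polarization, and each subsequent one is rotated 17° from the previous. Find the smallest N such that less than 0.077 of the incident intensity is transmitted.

First polarizer is aligned with the polarization: full transmission.
Each further stage multiplies by cos²(17°) = 0.9145.
After N polarizers: T = 0.9145^(N−1). Require T < 0.077 ⇒ N−1 > ln(0.077)/ln(0.9145) = 28.69, so N−1 ≥ 29 and N = 30.
Check: N=30 gives T = 0.07492 < 0.077; N=29 gives T = 0.08192.

N = 30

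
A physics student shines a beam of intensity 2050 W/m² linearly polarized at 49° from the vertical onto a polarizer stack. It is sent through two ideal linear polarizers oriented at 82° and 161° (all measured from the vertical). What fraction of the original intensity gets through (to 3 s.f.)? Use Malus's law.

By Malus's law, I₁ = 2050 W/m² · cos²(33°) = 1442 W/m².
I₂ = I₁ · cos²(79°) = 1442 · 0.03641 = 52.5 W/m².
Transmitted fraction = 0.02561.

I/I₀ ≈ 0.0256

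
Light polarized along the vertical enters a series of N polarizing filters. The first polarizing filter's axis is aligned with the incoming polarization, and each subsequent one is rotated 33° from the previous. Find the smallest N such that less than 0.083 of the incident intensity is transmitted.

N = 9

First polarizer is aligned with the polarization: full transmission.
Each further stage multiplies by cos²(33°) = 0.7034.
After N polarizers: T = 0.7034^(N−1). Require T < 0.083 ⇒ N−1 > ln(0.083)/ln(0.7034) = 7.07, so N−1 ≥ 8 and N = 9.
Check: N=9 gives T = 0.0599 < 0.083; N=8 gives T = 0.08517.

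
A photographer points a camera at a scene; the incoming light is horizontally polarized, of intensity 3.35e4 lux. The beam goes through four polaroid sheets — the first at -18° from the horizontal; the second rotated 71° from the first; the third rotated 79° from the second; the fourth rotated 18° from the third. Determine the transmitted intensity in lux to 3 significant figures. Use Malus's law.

I ≈ 106 lux

By Malus's law, I₁ = 3.35e4 lux · cos²(18°) = 3.03e+04 lux.
I₂ = I₁ · cos²(71°) = 3.03e+04 · 0.106 = 3212 lux.
I₃ = I₂ · cos²(79°) = 3212 · 0.03641 = 116.9 lux.
I₄ = I₃ · cos²(18°) = 116.9 · 0.9045 = 105.8 lux.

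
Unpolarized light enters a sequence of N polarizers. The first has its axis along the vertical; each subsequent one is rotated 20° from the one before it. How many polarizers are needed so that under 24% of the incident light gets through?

First polarizer halves the unpolarized light: factor 1/2.
Each further stage multiplies by cos²(20°) = 0.883.
After N polarizers: T = 0.5·0.883^(N−1). Require T < 0.24 ⇒ N−1 > ln(0.24/0.5)/ln(0.883) = 5.90, so N−1 ≥ 6 and N = 7.
Check: N=7 gives T = 0.237 < 0.24; N=6 gives T = 0.2684.

N = 7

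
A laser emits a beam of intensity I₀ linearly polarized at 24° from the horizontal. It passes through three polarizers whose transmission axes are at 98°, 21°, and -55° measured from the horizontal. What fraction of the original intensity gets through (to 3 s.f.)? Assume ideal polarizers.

By Malus's law, I₁ = I₀ cos²(98° − 24°) = I₀ cos²(74°) = 0.07598 I₀.
I₂ = I₁ cos²(21° − 98°) = 0.07598 I₀ · cos²(77°) = 0.003845 I₀.
I₃ = I₂ cos²(-55° − 21°) = 0.003845 I₀ · cos²(76°) = 0.000225 I₀.
Transmitted fraction = 0.000225.

≈ 0.000225 I₀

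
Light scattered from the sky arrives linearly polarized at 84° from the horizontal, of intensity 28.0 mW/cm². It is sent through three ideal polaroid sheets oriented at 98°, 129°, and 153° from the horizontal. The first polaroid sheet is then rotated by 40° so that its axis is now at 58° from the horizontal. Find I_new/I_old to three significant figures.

I_new/I_old ≈ 0.124

Before rotation:
I₁ = I₀ cos²(98° − 84°) = I₀ cos²(14°) = 0.9415 I₀.
I₂ = I₁ cos²(129° − 98°) = 0.9415 I₀ · cos²(31°) = 0.6917 I₀.
I₃ = I₂ cos²(153° − 129°) = 0.6917 I₀ · cos²(24°) = 0.5773 I₀.
After rotation:
I₁ = I₀ cos²(58° − 84°) = I₀ cos²(26°) = 0.8078 I₀.
I₂ = I₁ cos²(129° − 58°) = 0.8078 I₀ · cos²(71°) = 0.08563 I₀.
I₃ = I₂ cos²(153° − 129°) = 0.08563 I₀ · cos²(24°) = 0.07146 I₀.
Ratio = 0.07146 / 0.5773 = 0.1238.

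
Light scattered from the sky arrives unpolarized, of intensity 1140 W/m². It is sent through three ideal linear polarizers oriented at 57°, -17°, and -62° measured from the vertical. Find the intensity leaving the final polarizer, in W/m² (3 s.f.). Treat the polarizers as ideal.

Unpolarized light through the first polarizer → I₁ = 1140 W/m²/2 = 570 W/m², polarized at 57°.
I₂ = I₁ · cos²(74°) = 570 · 0.07598 = 43.31 W/m².
I₃ = I₂ · cos²(45°) = 43.31 · 0.5 = 21.65 W/m².

I ≈ 21.7 W/m²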